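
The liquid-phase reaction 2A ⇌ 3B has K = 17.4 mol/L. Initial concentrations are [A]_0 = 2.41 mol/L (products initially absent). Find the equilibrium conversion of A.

X = 0.645

Let X = conversion of A; extent ξ = 2.41X/2 mol/L.
Concentrations: [A] = 2.41 − 2.41X; [B] = 3.62X.
K = [B]^3 / ([A]^2).
This equals 17.4 at X = 0.645 (the root in 0 < X < 1).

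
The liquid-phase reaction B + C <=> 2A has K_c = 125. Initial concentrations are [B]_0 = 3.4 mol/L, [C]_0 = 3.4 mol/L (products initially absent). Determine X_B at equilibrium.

Let X = conversion of B; extent ξ = 3.4·X mol/L.
Concentrations: [B] = 3.4 − 3.4X; [C] = 3.4 − 3.4X; [A] = 6.8X.
K_c = [A]^2 / ([B] [C]).
Setting equal to 125 and solving for X on (0,1) gives X = 0.848.

X = 0.848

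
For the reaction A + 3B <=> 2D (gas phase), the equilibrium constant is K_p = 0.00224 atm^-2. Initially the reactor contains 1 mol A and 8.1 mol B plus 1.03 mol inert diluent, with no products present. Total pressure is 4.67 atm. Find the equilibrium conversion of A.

Let X = conversion of A (basis 1 mol A); extent of reaction ξ = X.
Mole table: n_A = 1 − X; n_B = 8.1 − 3X; n_D = 2X; n_I = 1.03 (inert).
Total moles n_T = 10.1 − 2X.
y_i = n_i/n_T, p_i = y_i·P. K_p = p_D^2 / (p_A p_B^3).
Substituting and setting equal to 0.00224 atm^-2 gives a polynomial in X; the root in (0,1) is X = 0.207.

X = 0.207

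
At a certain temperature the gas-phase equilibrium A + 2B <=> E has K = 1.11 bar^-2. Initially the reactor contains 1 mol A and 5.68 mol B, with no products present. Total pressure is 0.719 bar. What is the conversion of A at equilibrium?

X = 0.286

Basis: 1 mol A initially; let X = conversion of A. Extent ξ = X.
At extent ξ: n_A = 1 − X; n_B = 5.68 − 2X; n_E = X.
Total moles n_T = 6.68 − 2X.
y_i = n_i/n_T, p_i = y_i·P. K = p_E / (p_A p_B^2).
Equating to 1.11 bar^-2 and solving on 0 < X < 1: X = 0.286.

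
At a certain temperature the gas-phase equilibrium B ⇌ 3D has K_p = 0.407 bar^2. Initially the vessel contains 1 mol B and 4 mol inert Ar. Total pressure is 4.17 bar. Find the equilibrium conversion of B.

X = 0.269

Take 1 mol B as basis and let X be its fractional conversion, so ξ = X.
Mole table: n_B = 1 − X; n_D = 3X; n_I = 4 (inert).
Total moles n_T = 5 + 2X.
With p_i = (n_i/n_T)P, K_p = p_D^3 / (p_B).
Substituting and setting equal to 0.407 bar^2 gives a polynomial in X; the root in (0,1) is X = 0.269.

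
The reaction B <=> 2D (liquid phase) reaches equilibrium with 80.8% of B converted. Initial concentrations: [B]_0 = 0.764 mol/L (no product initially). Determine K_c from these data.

K_c = 10.4 mol/L

Let X = conversion of B.
Concentrations: [B] = 0.764 − 0.764X; [D] = 1.53X.
At X = 0.808: [B] = 0.147, [D] = 1.23.
K_c = [D]^2 / ([B]) = 10.4 mol/L.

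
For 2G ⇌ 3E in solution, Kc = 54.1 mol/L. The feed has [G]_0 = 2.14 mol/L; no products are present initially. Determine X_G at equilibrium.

X = 0.759

Let X = conversion of G; extent ξ = 2.14X/2 mol/L.
Concentrations: [G] = 2.14 − 2.14X; [E] = 3.21X.
Kc = [E]^3 / ([G]^2).
Setting equal to 54.1 and solving for X on (0,1) gives X = 0.759.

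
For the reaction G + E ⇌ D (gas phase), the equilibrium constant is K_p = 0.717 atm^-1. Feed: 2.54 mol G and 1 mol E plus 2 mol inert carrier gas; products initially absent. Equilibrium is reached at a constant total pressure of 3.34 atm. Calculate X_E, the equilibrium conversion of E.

X = 0.493

Basis: 1 mol E initially; let X = conversion of E. Extent ξ = X.
Mole table: n_G = 2.54 − X; n_E = 1 − X; n_D = X; n_I = 2 (inert).
Summing: n_T = 5.54 − X.
y_i = n_i/n_T, p_i = y_i·P. K_p = p_D / (p_G p_E).
This yields a degree-2 equation in X; solving on (0,1), X = 0.493.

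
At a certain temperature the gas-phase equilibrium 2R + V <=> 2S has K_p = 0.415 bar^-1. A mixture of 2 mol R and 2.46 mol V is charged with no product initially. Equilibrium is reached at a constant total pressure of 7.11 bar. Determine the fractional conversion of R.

Let X = conversion of R (basis 2 mol R); extent of reaction ξ = X.
Moles: n_R = 2 − 2X; n_V = 2.46 − X; n_S = 2X.
n_T = Σnᵢ = 4.46 − X.
Mole fractions y_i = n_i/n_T; K_p = p_S^2 / (p_R^2 p_V) with p_i = y_i·P.
Substituting and setting equal to 0.415 bar^-1 gives a polynomial in X; the root in (0,1) is X = 0.546.

X = 0.546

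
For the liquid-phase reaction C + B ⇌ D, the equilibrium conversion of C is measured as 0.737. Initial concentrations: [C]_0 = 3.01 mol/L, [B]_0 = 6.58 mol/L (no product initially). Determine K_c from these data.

K_c = 0.642 L/mol

Let X = conversion of C.
Concentrations: [C] = 3.01 − 3.01X; [B] = 6.58 − 3.01X; [D] = 3.01X.
At X = 0.737: [C] = 0.792, [B] = 4.36, [D] = 2.22.
K_c = [D] / ([C] [B]) = 0.642 L/mol.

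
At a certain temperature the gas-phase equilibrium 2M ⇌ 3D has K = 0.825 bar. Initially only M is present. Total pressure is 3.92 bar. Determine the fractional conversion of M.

X = 0.322

Basis: 1 mol M initially; let X = conversion of M. Extent ξ = 0.5X.
Moles: n_M = 1 − X; n_D = 1.5X.
Total moles n_T = 1 + 0.5X.
y_i = n_i/n_T, p_i = y_i·P. K = p_D^3 / (p_M^2).
Setting this equal to 0.825 bar and taking the physical root (0 < X < 1) gives X = 0.322.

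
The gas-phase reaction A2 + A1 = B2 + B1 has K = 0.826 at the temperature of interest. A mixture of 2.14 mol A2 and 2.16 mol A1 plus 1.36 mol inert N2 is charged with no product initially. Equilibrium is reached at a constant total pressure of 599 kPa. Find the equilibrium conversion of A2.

X = 0.478

Let X = conversion of A2 (basis 2.14 mol A2); extent of reaction ξ = 2.14X.
Species balance: n_A2 = 2.14 − 2.14X; n_A1 = 2.16 − 2.14X; n_B2 = 2.14X; n_B1 = 2.14X; n_I = 1.36 (inert).
Total moles n_T = 5.66 (Δν = 0, constant).
y_i = n_i/n_T, p_i = y_i·P. K = p_B2 p_B1 / (p_A2 p_A1).
Substituting and setting equal to 0.826 gives a polynomial in X; the root in (0,1) is X = 0.478.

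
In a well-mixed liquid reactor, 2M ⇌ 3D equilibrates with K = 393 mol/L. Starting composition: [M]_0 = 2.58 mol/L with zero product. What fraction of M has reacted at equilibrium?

X = 0.878

Let X = conversion of M; extent ξ = 2.58X/2 mol/L.
Concentrations: [M] = 2.58 − 2.58X; [D] = 3.87X.
K = [D]^3 / ([M]^2).
Setting equal to 393 and solving for X on (0,1) gives X = 0.878.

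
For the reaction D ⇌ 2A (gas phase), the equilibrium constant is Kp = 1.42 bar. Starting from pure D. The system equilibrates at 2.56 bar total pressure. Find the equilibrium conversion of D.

Let X = conversion of D (basis 1 mol D); extent of reaction ξ = X.
Mole table: n_D = 1 − X; n_A = 2X.
Total moles n_T = 1 + X.
Mole fractions y_i = n_i/n_T; Kp = p_A^2 / (p_D) with p_i = y_i·P.
This yields a degree-2 equation in X; solving on (0,1), X = 0.349.

X = 0.349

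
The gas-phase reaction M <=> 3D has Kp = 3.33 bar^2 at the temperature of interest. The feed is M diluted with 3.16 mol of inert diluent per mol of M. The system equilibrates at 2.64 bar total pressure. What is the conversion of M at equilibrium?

Basis: 1 mol M initially; let X = conversion of M. Extent ξ = X.
At extent ξ: n_M = 1 − X; n_D = 3X; n_I = 3.16 (inert).
Total moles n_T = 4.16 + 2X.
y_i = n_i/n_T, p_i = y_i·P. Kp = p_D^3 / (p_M).
Equating to 3.33 bar^2 and solving on 0 < X < 1: X = 0.591.

X = 0.591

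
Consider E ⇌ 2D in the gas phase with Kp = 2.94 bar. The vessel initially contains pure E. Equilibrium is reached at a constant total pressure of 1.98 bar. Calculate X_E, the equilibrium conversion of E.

X = 0.520

Basis: 1 mol E initially; let X = conversion of E. Extent ξ = X.
Mole table: n_E = 1 − X; n_D = 2X.
n_T = Σnᵢ = 1 + X.
y_i = n_i/n_T, p_i = y_i·P. Kp = p_D^2 / (p_E).
Equating to 2.94 bar and solving on 0 < X < 1: X = 0.520.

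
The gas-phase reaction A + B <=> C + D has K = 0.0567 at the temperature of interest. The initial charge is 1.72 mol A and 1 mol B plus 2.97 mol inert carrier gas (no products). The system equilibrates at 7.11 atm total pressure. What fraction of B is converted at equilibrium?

X = 0.250

Take 1 mol B as basis and let X be its fractional conversion, so ξ = X.
Species balance: n_A = 1.72 − X; n_B = 1 − X; n_C = X; n_D = X; n_I = 2.97 (inert).
n_T stays at 5.69 (no change in mole number).
y_i = n_i/n_T, p_i = y_i·P. K = p_C p_D / (p_A p_B).
This yields a degree-2 equation in X; solving on (0,1), X = 0.250.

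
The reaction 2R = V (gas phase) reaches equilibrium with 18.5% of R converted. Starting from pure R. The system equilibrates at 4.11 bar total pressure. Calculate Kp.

Let X = conversion of R (basis 1 mol R); extent of reaction ξ = 0.5X.
Mole table: n_R = 1 − X; n_V = 0.5X.
Total moles n_T = 1 − 0.5X.
At X = 0.185: n_R = 0.815, n_V = 0.0925, n_T = 0.907.
p_i = (n_i/n_T)·P. Kp = p_V / (p_R^2) = 0.0307 bar^-1.

Kp = 0.0307 bar^-1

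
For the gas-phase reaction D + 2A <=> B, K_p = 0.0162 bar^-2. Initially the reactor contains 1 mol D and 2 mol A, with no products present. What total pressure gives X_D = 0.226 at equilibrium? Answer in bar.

Basis: 1 mol D initially; let X = conversion of D. Extent ξ = X.
Species balance: n_D = 1 − X; n_A = 2 − 2X; n_B = X.
Total moles n_T = 3 − 2X.
K_p = p_B / (p_D p_A^2) with p_i = (n_i/n_T)·P.
At X = 0.226: the mole-fraction product g(X) = Π y_i^ν_i = 0.7911. Since K_p = g(X)·P^{-2}, P = (g/K_p)^(1/2) = (0.7911/0.0162)^(1/2) = 6.99 bar.

P = 6.99 bar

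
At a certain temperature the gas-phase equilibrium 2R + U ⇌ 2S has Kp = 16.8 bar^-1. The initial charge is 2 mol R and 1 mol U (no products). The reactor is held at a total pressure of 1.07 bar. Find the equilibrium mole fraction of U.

Take 2 mol R as basis and let X be its fractional conversion, so ξ = X.
Species balance: n_R = 2 − 2X; n_U = 1 − X; n_S = 2X.
n_T = Σnᵢ = 3 − X.
With p_i = (n_i/n_T)P, Kp = p_S^2 / (p_R^2 p_U).
This yields a degree-3 equation in X; solving on (0,1), X = 0.627.
Then n_U = 0.373, n_T = 2.37, so y_U = 0.157.

y_U = 0.157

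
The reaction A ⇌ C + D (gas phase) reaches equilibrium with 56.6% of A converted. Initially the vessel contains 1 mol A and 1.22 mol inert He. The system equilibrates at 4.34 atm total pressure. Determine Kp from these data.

Kp = 1.15 atm

Take 1 mol A as basis and let X be its fractional conversion, so ξ = X.
Moles: n_A = 1 − X; n_C = X; n_D = X; n_I = 1.22 (inert).
Summing: n_T = 2.22 + X.
At X = 0.566: n_A = 0.434, n_C = 0.566, n_D = 0.566, n_T = 2.79.
p_i = (n_i/n_T)·P. Kp = p_C p_D / (p_A) = 1.15 atm.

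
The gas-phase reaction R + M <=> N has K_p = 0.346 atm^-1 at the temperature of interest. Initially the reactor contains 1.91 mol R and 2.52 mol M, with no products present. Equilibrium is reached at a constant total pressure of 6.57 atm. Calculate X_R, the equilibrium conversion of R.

X = 0.505

Take 1.91 mol R as basis and let X be its fractional conversion, so ξ = 1.91X.
Mole table: n_R = 1.91 − 1.91X; n_M = 2.52 − 1.91X; n_N = 1.91X.
Summing: n_T = 4.43 − 1.91X.
Mole fractions y_i = n_i/n_T; K_p = p_N / (p_R p_M) with p_i = y_i·P.
Substituting and setting equal to 0.346 atm^-1 gives a polynomial in X; the root in (0,1) is X = 0.505.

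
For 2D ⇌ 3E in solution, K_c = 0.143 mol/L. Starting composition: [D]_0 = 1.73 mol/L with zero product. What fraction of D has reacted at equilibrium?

X = 0.242

Let X = conversion of D; extent ξ = 1.73X/2 mol/L.
Concentrations: [D] = 1.73 − 1.73X; [E] = 2.59X.
K_c = [E]^3 / ([D]^2).
Equating to 0.143 mol/L: the physical root is X = 0.242.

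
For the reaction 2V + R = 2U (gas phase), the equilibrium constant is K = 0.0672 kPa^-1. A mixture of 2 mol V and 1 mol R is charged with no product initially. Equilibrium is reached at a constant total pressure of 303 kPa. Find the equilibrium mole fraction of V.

y_V = 0.306

Take 2 mol V as basis and let X be its fractional conversion, so ξ = X.
At extent ξ: n_V = 2 − 2X; n_R = 1 − X; n_U = 2X.
Total moles n_T = 3 − X.
y_i = n_i/n_T, p_i = y_i·P. K = p_U^2 / (p_V^2 p_R).
Setting this equal to 0.0672 kPa^-1 and taking the physical root (0 < X < 1) gives X = 0.638.
Then n_V = 0.723, n_T = 2.36, so y_V = 0.306.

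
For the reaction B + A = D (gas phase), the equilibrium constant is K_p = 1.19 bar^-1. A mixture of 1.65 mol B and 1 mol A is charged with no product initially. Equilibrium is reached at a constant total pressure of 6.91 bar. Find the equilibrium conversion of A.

Basis: 1 mol A initially; let X = conversion of A. Extent ξ = X.
At extent ξ: n_B = 1.65 − X; n_A = 1 − X; n_D = X.
n_T = Σnᵢ = 2.65 − X.
With p_i = (n_i/n_T)P, K_p = p_D / (p_B p_A).
This yields a degree-2 equation in X; solving on (0,1), X = 0.792.

X = 0.792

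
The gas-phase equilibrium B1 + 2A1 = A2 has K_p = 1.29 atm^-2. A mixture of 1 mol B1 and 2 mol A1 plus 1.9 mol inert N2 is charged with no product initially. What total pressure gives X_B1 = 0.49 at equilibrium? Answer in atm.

P = 3.32 atm

Take 1 mol B1 as basis and let X be its fractional conversion, so ξ = X.
Species balance: n_B1 = 1 − X; n_A1 = 2 − 2X; n_A2 = X; n_I = 1.9 (inert).
Summing: n_T = 4.9 − 2X.
K_p = p_A2 / (p_B1 p_A1^2) with p_i = (n_i/n_T)·P.
At X = 0.49: the mole-fraction product g(X) = Π y_i^ν_i = 14.19. Since K_p = g(X)·P^{-2}, P = (g/K_p)^(1/2) = (14.19/1.29)^(1/2) = 3.32 atm.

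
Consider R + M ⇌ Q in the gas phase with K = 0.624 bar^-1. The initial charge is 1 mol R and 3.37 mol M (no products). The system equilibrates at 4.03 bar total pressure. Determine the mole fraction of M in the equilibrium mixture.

Let X = conversion of R (basis 1 mol R); extent of reaction ξ = X.
Species balance: n_R = 1 − X; n_M = 3.37 − X; n_Q = X.
Total moles n_T = 4.37 − X.
With p_i = (n_i/n_T)P, K = p_Q / (p_R p_M).
Substituting and setting equal to 0.624 bar^-1 gives a polynomial in X; the root in (0,1) is X = 0.648.
Then n_M = 2.72, n_T = 3.72, so y_M = 0.731.

y_M = 0.731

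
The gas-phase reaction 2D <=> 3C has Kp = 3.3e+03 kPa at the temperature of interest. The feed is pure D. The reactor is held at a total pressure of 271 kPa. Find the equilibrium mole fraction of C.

y_C = 0.796

Take 1 mol D as basis and let X be its fractional conversion, so ξ = 0.5X.
Mole table: n_D = 1 − X; n_C = 1.5X.
Total moles n_T = 1 + 0.5X.
Mole fractions y_i = n_i/n_T; Kp = p_C^3 / (p_D^2) with p_i = y_i·P.
Equating to 3.3e+03 kPa and solving on 0 < X < 1: X = 0.723.
Then n_C = 1.08, n_T = 1.36, so y_C = 0.796.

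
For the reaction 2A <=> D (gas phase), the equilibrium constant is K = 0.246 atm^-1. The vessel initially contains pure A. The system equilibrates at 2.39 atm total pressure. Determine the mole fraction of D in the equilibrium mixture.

Basis: 1 mol A initially; let X = conversion of A. Extent ξ = 0.5X.
Moles: n_A = 1 − X; n_D = 0.5X.
n_T = Σnᵢ = 1 − 0.5X.
With p_i = (n_i/n_T)P, K = p_D / (p_A^2).
Equating to 0.246 atm^-1 and solving on 0 < X < 1: X = 0.454.
Then n_D = 0.227, n_T = 0.773, so y_D = 0.293.

y_D = 0.293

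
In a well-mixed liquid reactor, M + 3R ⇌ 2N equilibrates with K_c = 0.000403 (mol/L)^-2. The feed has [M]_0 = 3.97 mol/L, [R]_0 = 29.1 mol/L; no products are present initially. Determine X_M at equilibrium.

X = 0.440

Let X = conversion of M; extent ξ = 3.97·X mol/L.
Concentrations: [M] = 3.97 − 3.97X; [R] = 29.1 − 11.9X; [N] = 7.94X.
K_c = [N]^2 / ([M] [R]^3).
This equals 0.000403 at X = 0.440 (the root in 0 < X < 1).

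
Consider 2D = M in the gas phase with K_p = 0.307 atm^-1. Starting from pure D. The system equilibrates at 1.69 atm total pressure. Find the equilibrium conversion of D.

X = 0.430

Basis: 1 mol D initially; let X = conversion of D. Extent ξ = 0.5X.
At extent ξ: n_D = 1 − X; n_M = 0.5X.
Summing: n_T = 1 − 0.5X.
With p_i = (n_i/n_T)P, K_p = p_M / (p_D^2).
This yields a degree-2 equation in X; solving on (0,1), X = 0.430.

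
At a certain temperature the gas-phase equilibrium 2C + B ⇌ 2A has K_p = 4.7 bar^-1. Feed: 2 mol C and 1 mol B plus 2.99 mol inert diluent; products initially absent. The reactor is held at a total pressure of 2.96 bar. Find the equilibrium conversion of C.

X = 0.524

Basis: 2 mol C initially; let X = conversion of C. Extent ξ = X.
At extent ξ: n_C = 2 − 2X; n_B = 1 − X; n_A = 2X; n_I = 2.99 (inert).
n_T = Σnᵢ = 5.99 − X.
Mole fractions y_i = n_i/n_T; K_p = p_A^2 / (p_C^2 p_B) with p_i = y_i·P.
This yields a degree-3 equation in X; solving on (0,1), X = 0.524.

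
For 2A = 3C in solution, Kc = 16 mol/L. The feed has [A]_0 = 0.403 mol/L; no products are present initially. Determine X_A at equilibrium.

Let X = conversion of A; extent ξ = 0.403X/2 mol/L.
Concentrations: [A] = 0.403 − 0.403X; [C] = 0.605X.
Kc = [C]^3 / ([A]^2).
Solving Kc = 16 for X ∈ (0,1): X = 0.794.

X = 0.794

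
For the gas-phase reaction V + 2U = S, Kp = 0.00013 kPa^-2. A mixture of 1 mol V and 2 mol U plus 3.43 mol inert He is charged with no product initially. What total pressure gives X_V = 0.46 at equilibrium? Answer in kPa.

Take 1 mol V as basis and let X be its fractional conversion, so ξ = X.
At extent ξ: n_V = 1 − X; n_U = 2 − 2X; n_S = X; n_I = 3.43 (inert).
Summing: n_T = 6.43 − 2X.
Kp = p_S / (p_V p_U^2) with p_i = (n_i/n_T)·P.
At X = 0.46: the mole-fraction product g(X) = Π y_i^ν_i = 22.17. Since Kp = g(X)·P^{-2}, P = (g/Kp)^(1/2) = (22.17/0.00013)^(1/2) = 413 kPa.

P = 413 kPa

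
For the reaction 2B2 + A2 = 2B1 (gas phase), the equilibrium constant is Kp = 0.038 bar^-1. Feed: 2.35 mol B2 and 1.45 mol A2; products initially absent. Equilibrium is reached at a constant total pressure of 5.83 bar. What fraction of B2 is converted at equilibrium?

Let X = conversion of B2 (basis 2.35 mol B2); extent of reaction ξ = 1.18X.
Species balance: n_B2 = 2.35 − 2.35X; n_A2 = 1.45 − 1.18X; n_B1 = 2.35X.
Total moles n_T = 3.8 − 1.18X.
y_i = n_i/n_T, p_i = y_i·P. Kp = p_B1^2 / (p_B2^2 p_A2).
Equating to 0.038 bar^-1 and solving on 0 < X < 1: X = 0.215.

X = 0.215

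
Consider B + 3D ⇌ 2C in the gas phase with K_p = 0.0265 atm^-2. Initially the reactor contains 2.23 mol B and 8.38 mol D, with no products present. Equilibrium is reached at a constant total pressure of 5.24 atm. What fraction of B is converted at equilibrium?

X = 0.366

Basis: 2.23 mol B initially; let X = conversion of B. Extent ξ = 2.23X.
Species balance: n_B = 2.23 − 2.23X; n_D = 8.38 − 6.69X; n_C = 4.46X.
Summing: n_T = 10.6 − 4.46X.
With p_i = (n_i/n_T)P, K_p = p_C^2 / (p_B p_D^3).
Setting this equal to 0.0265 atm^-2 and taking the physical root (0 < X < 1) gives X = 0.366.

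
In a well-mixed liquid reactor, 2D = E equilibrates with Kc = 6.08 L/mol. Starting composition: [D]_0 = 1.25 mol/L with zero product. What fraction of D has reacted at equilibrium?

X = 0.774

Let X = conversion of D; extent ξ = 1.25X/2 mol/L.
Concentrations: [D] = 1.25 − 1.25X; [E] = 0.625X.
Kc = [E] / ([D]^2).
This equals 6.08 at X = 0.774 (the root in 0 < X < 1).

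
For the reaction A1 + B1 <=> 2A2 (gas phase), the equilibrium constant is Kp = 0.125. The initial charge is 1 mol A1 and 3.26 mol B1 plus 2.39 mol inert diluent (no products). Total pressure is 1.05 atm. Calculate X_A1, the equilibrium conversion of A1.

X = 0.263

Basis: 1 mol A1 initially; let X = conversion of A1. Extent ξ = X.
Species balance: n_A1 = 1 − X; n_B1 = 3.26 − X; n_A2 = 2X; n_I = 2.39 (inert).
Total moles n_T = 6.65 (Δν = 0, constant).
With p_i = (n_i/n_T)P, Kp = p_A2^2 / (p_A1 p_B1).
Equating to 0.125 and solving on 0 < X < 1: X = 0.263.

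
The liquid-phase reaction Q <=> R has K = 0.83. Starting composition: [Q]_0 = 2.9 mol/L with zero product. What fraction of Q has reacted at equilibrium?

X = 0.454

Let X = conversion of Q; extent ξ = 2.9·X mol/L.
Concentrations: [Q] = 2.9 − 2.9X; [R] = 2.9X.
K = [R] / ([Q]).
Solving K = 0.83 for X ∈ (0,1): X = 0.454.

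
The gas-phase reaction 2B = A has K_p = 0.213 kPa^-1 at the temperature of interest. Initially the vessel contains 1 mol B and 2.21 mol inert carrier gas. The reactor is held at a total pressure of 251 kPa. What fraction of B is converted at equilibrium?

Take 1 mol B as basis and let X be its fractional conversion, so ξ = 0.5X.
Moles: n_B = 1 − X; n_A = 0.5X; n_I = 2.21 (inert).
Summing: n_T = 3.21 − 0.5X.
Mole fractions y_i = n_i/n_T; K_p = p_A / (p_B^2) with p_i = y_i·P.
Equating to 0.213 kPa^-1 and solving on 0 < X < 1: X = 0.851.

X = 0.851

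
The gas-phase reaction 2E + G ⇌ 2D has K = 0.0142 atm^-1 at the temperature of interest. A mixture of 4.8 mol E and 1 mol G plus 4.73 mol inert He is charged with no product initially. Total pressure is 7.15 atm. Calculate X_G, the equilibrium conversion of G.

Let X = conversion of G (basis 1 mol G); extent of reaction ξ = X.
Mole table: n_E = 4.8 − 2X; n_G = 1 − X; n_D = 2X; n_I = 4.73 (inert).
Summing: n_T = 10.5 − X.
y_i = n_i/n_T, p_i = y_i·P. K = p_D^2 / (p_E^2 p_G).
Substituting and setting equal to 0.0142 atm^-1 gives a polynomial in X; the root in (0,1) is X = 0.196.

X = 0.196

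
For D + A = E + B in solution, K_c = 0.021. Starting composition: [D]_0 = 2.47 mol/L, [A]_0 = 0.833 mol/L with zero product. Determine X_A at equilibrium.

X = 0.213

Let X = conversion of A; extent ξ = 0.833·X mol/L.
Concentrations: [D] = 2.47 − 0.833X; [A] = 0.833 − 0.833X; [E] = 0.833X; [B] = 0.833X.
K_c = [E] [B] / ([D] [A]).
Solving K_c = 0.021 for X ∈ (0,1): X = 0.213.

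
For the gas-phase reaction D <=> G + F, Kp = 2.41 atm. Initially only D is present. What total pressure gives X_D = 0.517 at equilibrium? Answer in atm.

P = 6.61 atm

Basis: 1 mol D initially; let X = conversion of D. Extent ξ = X.
Moles: n_D = 1 − X; n_G = X; n_F = X.
Total moles n_T = 1 + X.
Kp = p_G p_F / (p_D) with p_i = (n_i/n_T)·P.
At X = 0.517: the mole-fraction product g(X) = Π y_i^ν_i = 0.3648. Since Kp = g(X)·P^{1}, P = (Kp/g)^(1/1) = (2.41/0.3648)^(1/1) = 6.61 atm.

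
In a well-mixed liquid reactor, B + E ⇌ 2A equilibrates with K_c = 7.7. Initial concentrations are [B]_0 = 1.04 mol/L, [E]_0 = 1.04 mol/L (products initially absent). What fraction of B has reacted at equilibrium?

X = 0.581

Let X = conversion of B; extent ξ = 1.04·X mol/L.
Concentrations: [B] = 1.04 − 1.04X; [E] = 1.04 − 1.04X; [A] = 2.08X.
K_c = [A]^2 / ([B] [E]).
This equals 7.7 at X = 0.581 (the root in 0 < X < 1).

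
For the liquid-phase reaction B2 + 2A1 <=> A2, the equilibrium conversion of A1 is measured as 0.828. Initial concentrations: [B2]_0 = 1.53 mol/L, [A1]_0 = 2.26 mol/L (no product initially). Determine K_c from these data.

K_c = 10.4 (mol/L)^-2

Let X = conversion of A1.
Concentrations: [B2] = 1.53 − 1.13X; [A1] = 2.26 − 2.26X; [A2] = 1.13X.
At X = 0.828: [B2] = 0.594, [A1] = 0.389, [A2] = 0.936.
K_c = [A2] / ([B2] [A1]^2) = 10.4 (mol/L)^-2.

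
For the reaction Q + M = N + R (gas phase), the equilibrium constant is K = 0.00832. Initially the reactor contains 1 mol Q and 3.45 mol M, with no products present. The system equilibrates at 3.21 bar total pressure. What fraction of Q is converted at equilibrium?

X = 0.152

Let X = conversion of Q (basis 1 mol Q); extent of reaction ξ = X.
At extent ξ: n_Q = 1 − X; n_M = 3.45 − X; n_N = X; n_R = X.
Since Δν = 0, n_T = 4.45 throughout.
y_i = n_i/n_T, p_i = y_i·P. K = p_N p_R / (p_Q p_M).
Substituting and setting equal to 0.00832 gives a polynomial in X; the root in (0,1) is X = 0.152.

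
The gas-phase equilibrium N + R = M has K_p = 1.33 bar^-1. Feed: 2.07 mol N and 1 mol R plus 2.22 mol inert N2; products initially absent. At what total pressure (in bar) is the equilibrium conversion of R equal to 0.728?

P = 6.84 bar

Basis: 1 mol R initially; let X = conversion of R. Extent ξ = X.
At extent ξ: n_N = 2.07 − X; n_R = 1 − X; n_M = X; n_I = 2.22 (inert).
Summing: n_T = 5.29 − X.
K_p = p_M / (p_N p_R) with p_i = (n_i/n_T)·P.
At X = 0.728: the mole-fraction product g(X) = Π y_i^ν_i = 9.098. Since K_p = g(X)·P^{-1}, P = (g/K_p)^(1/1) = (9.098/1.33)^(1/1) = 6.84 bar.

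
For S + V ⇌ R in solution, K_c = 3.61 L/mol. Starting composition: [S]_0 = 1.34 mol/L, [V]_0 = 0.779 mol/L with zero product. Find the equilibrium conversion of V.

X = 0.735

Let X = conversion of V; extent ξ = 0.779·X mol/L.
Concentrations: [S] = 1.34 − 0.779X; [V] = 0.779 − 0.779X; [R] = 0.779X.
K_c = [R] / ([S] [V]).
Setting equal to 3.61 and solving for X on (0,1) gives X = 0.735.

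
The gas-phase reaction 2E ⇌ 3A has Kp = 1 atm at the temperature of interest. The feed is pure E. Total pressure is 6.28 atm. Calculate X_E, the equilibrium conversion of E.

Let X = conversion of E (basis 1 mol E); extent of reaction ξ = 0.5X.
Species balance: n_E = 1 − X; n_A = 1.5X.
n_T = Σnᵢ = 1 + 0.5X.
y_i = n_i/n_T, p_i = y_i·P. Kp = p_A^3 / (p_E^2).
Setting this equal to 1 atm and taking the physical root (0 < X < 1) gives X = 0.299.

X = 0.299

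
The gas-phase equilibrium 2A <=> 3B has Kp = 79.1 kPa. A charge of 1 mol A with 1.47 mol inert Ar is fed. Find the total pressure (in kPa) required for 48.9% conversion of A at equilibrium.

Take 1 mol A as basis and let X be its fractional conversion, so ξ = 0.5X.
Mole table: n_A = 1 − X; n_B = 1.5X; n_I = 1.47 (inert).
Summing: n_T = 2.47 + 0.5X.
Kp = p_B^3 / (p_A^2) with p_i = (n_i/n_T)·P.
At X = 0.489: the mole-fraction product g(X) = Π y_i^ν_i = 0.5568. Since Kp = g(X)·P^{1}, P = (Kp/g)^(1/1) = (79.1/0.5568)^(1/1) = 142 kPa.

P = 142 kPa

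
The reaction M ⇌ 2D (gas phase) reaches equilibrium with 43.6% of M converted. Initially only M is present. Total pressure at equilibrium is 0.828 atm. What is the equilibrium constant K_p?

Let X = conversion of M (basis 1 mol M); extent of reaction ξ = X.
Moles: n_M = 1 − X; n_D = 2X.
n_T = Σnᵢ = 1 + X.
At X = 0.436: n_M = 0.564, n_D = 0.872, n_T = 1.44.
p_i = (n_i/n_T)·P. K_p = p_D^2 / (p_M) = 0.777 atm.

K_p = 0.777 atm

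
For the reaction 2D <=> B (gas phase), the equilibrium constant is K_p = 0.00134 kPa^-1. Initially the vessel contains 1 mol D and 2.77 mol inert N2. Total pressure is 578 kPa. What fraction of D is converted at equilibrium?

X = 0.243

Let X = conversion of D (basis 1 mol D); extent of reaction ξ = 0.5X.
Mole table: n_D = 1 − X; n_B = 0.5X; n_I = 2.77 (inert).
Total moles n_T = 3.77 − 0.5X.
Mole fractions y_i = n_i/n_T; K_p = p_B / (p_D^2) with p_i = y_i·P.
Equating to 0.00134 kPa^-1 and solving on 0 < X < 1: X = 0.243.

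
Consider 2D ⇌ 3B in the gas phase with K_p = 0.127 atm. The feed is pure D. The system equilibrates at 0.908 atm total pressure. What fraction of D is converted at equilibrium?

Let X = conversion of D (basis 1 mol D); extent of reaction ξ = 0.5X.
Moles: n_D = 1 − X; n_B = 1.5X.
n_T = Σnᵢ = 1 + 0.5X.
Mole fractions y_i = n_i/n_T; K_p = p_B^3 / (p_D^2) with p_i = y_i·P.
Substituting and setting equal to 0.127 atm gives a polynomial in X; the root in (0,1) is X = 0.288.

X = 0.288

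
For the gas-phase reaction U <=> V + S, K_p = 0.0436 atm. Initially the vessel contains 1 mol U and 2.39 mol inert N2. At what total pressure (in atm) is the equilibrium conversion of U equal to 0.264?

Basis: 1 mol U initially; let X = conversion of U. Extent ξ = X.
Moles: n_U = 1 − X; n_V = X; n_S = X; n_I = 2.39 (inert).
Total moles n_T = 3.39 + X.
K_p = p_V p_S / (p_U) with p_i = (n_i/n_T)·P.
At X = 0.264: the mole-fraction product g(X) = Π y_i^ν_i = 0.02592. Since K_p = g(X)·P^{1}, P = (K_p/g)^(1/1) = (0.0436/0.02592)^(1/1) = 1.68 atm.

P = 1.68 atm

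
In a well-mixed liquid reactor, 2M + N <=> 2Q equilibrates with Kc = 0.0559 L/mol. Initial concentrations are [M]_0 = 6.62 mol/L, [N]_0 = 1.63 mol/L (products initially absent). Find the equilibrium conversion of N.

Let X = conversion of N; extent ξ = 1.63·X mol/L.
Concentrations: [M] = 6.62 − 3.26X; [N] = 1.63 − 1.63X; [Q] = 3.26X.
Kc = [Q]^2 / ([M]^2 [N]).
Equating to 0.0559 L/mol: the physical root is X = 0.388.

X = 0.388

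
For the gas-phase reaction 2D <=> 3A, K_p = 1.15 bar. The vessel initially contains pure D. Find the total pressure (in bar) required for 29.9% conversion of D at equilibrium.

Take 1 mol D as basis and let X be its fractional conversion, so ξ = 0.5X.
Mole table: n_D = 1 − X; n_A = 1.5X.
Summing: n_T = 1 + 0.5X.
K_p = p_A^3 / (p_D^2) with p_i = (n_i/n_T)·P.
At X = 0.299: the mole-fraction product g(X) = Π y_i^ν_i = 0.1597. Since K_p = g(X)·P^{1}, P = (K_p/g)^(1/1) = (1.15/0.1597)^(1/1) = 7.2 bar.

P = 7.2 bar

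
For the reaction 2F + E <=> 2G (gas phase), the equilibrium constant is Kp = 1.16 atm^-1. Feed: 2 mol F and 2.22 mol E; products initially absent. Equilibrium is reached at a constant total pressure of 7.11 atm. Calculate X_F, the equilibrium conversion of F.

X = 0.655

Basis: 2 mol F initially; let X = conversion of F. Extent ξ = X.
Moles: n_F = 2 − 2X; n_E = 2.22 − X; n_G = 2X.
Summing: n_T = 4.22 − X.
Mole fractions y_i = n_i/n_T; Kp = p_G^2 / (p_F^2 p_E) with p_i = y_i·P.
Setting this equal to 1.16 atm^-1 and taking the physical root (0 < X < 1) gives X = 0.655.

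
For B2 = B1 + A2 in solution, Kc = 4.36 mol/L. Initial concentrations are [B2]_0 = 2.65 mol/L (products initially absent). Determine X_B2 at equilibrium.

X = 0.701

Let X = conversion of B2; extent ξ = 2.65·X mol/L.
Concentrations: [B2] = 2.65 − 2.65X; [B1] = 2.65X; [A2] = 2.65X.
Kc = [B1] [A2] / ([B2]).
This equals 4.36 at X = 0.701 (the root in 0 < X < 1).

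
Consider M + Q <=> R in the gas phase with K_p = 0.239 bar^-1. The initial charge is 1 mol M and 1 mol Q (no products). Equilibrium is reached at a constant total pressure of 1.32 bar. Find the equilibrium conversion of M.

Basis: 1 mol M initially; let X = conversion of M. Extent ξ = X.
Species balance: n_M = 1 − X; n_Q = 1 − X; n_R = X.
n_T = Σnᵢ = 2 − X.
Mole fractions y_i = n_i/n_T; K_p = p_R / (p_M p_Q) with p_i = y_i·P.
Substituting and setting equal to 0.239 bar^-1 gives a polynomial in X; the root in (0,1) is X = 0.128.

X = 0.128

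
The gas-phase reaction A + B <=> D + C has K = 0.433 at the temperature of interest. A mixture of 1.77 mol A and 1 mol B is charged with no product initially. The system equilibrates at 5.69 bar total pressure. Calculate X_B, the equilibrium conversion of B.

X = 0.514

Basis: 1 mol B initially; let X = conversion of B. Extent ξ = X.
At extent ξ: n_A = 1.77 − X; n_B = 1 − X; n_D = X; n_C = X.
n_T stays at 2.77 (no change in mole number).
Mole fractions y_i = n_i/n_T; K = p_D p_C / (p_A p_B) with p_i = y_i·P.
This yields a degree-2 equation in X; solving on (0,1), X = 0.514.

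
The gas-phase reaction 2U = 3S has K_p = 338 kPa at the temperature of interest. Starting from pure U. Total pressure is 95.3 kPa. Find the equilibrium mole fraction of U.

y_U = 0.307

Basis: 1 mol U initially; let X = conversion of U. Extent ξ = 0.5X.
Species balance: n_U = 1 − X; n_S = 1.5X.
Total moles n_T = 1 + 0.5X.
y_i = n_i/n_T, p_i = y_i·P. K_p = p_S^3 / (p_U^2).
Equating to 338 kPa and solving on 0 < X < 1: X = 0.601.
Then n_U = 0.399, n_T = 1.3, so y_U = 0.307.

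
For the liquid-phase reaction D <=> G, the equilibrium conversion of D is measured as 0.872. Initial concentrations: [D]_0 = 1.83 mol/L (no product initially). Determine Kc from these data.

Let X = conversion of D.
Concentrations: [D] = 1.83 − 1.83X; [G] = 1.83X.
At X = 0.872: [D] = 0.234, [G] = 1.6.
Kc = [G] / ([D]) = 6.81.

Kc = 6.81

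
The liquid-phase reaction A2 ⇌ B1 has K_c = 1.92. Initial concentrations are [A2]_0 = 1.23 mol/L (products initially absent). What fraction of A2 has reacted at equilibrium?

Let X = conversion of A2; extent ξ = 1.23·X mol/L.
Concentrations: [A2] = 1.23 − 1.23X; [B1] = 1.23X.
K_c = [B1] / ([A2]).
Equating to 1.92: the physical root is X = 0.658.

X = 0.658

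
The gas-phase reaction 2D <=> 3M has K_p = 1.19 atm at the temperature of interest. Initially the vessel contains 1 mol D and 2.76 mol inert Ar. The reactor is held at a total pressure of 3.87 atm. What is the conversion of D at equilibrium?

X = 0.468

Take 1 mol D as basis and let X be its fractional conversion, so ξ = 0.5X.
Species balance: n_D = 1 − X; n_M = 1.5X; n_I = 2.76 (inert).
n_T = Σnᵢ = 3.76 + 0.5X.
y_i = n_i/n_T, p_i = y_i·P. K_p = p_M^3 / (p_D^2).
Setting this equal to 1.19 atm and taking the physical root (0 < X < 1) gives X = 0.468.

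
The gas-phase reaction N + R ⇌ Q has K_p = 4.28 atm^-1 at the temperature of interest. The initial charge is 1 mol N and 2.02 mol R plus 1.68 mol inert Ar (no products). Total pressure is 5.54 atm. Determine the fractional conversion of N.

Let X = conversion of N (basis 1 mol N); extent of reaction ξ = X.
At extent ξ: n_N = 1 − X; n_R = 2.02 − X; n_Q = X; n_I = 1.68 (inert).
Total moles n_T = 4.7 − X.
With p_i = (n_i/n_T)P, K_p = p_Q / (p_N p_R).
Setting this equal to 4.28 atm^-1 and taking the physical root (0 < X < 1) gives X = 0.876.

X = 0.876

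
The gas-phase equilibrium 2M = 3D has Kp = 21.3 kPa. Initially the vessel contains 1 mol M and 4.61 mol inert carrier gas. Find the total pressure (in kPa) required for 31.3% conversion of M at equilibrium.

P = 560 kPa

Take 1 mol M as basis and let X be its fractional conversion, so ξ = 0.5X.
Moles: n_M = 1 − X; n_D = 1.5X; n_I = 4.61 (inert).
n_T = Σnᵢ = 5.61 + 0.5X.
Kp = p_D^3 / (p_M^2) with p_i = (n_i/n_T)·P.
At X = 0.313: the mole-fraction product g(X) = Π y_i^ν_i = 0.03803. Since Kp = g(X)·P^{1}, P = (Kp/g)^(1/1) = (21.3/0.03803)^(1/1) = 560 kPa.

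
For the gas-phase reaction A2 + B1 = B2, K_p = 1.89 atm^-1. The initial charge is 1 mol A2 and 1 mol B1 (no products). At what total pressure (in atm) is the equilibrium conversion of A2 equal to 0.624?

Let X = conversion of A2 (basis 1 mol A2); extent of reaction ξ = X.
Moles: n_A2 = 1 − X; n_B1 = 1 − X; n_B2 = X.
Total moles n_T = 2 − X.
K_p = p_B2 / (p_A2 p_B1) with p_i = (n_i/n_T)·P.
At X = 0.624: the mole-fraction product g(X) = Π y_i^ν_i = 6.073. Since K_p = g(X)·P^{-1}, P = (g/K_p)^(1/1) = (6.073/1.89)^(1/1) = 3.21 atm.

P = 3.21 atm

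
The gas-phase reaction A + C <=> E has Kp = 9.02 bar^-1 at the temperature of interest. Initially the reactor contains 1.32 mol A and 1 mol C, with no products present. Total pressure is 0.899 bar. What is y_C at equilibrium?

Let X = conversion of C (basis 1 mol C); extent of reaction ξ = X.
Mole table: n_A = 1.32 − X; n_C = 1 − X; n_E = X.
Total moles n_T = 2.32 − X.
y_i = n_i/n_T, p_i = y_i·P. Kp = p_E / (p_A p_C).
Setting this equal to 9.02 bar^-1 and taking the physical root (0 < X < 1) gives X = 0.747.
Then n_C = 0.253, n_T = 1.57, so y_C = 0.161.

y_C = 0.161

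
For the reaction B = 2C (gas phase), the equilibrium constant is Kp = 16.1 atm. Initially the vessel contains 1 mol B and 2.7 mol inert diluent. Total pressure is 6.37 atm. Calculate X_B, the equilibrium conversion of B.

X = 0.783

Basis: 1 mol B initially; let X = conversion of B. Extent ξ = X.
Moles: n_B = 1 − X; n_C = 2X; n_I = 2.7 (inert).
Total moles n_T = 3.7 + X.
y_i = n_i/n_T, p_i = y_i·P. Kp = p_C^2 / (p_B).
Substituting and setting equal to 16.1 atm gives a polynomial in X; the root in (0,1) is X = 0.783.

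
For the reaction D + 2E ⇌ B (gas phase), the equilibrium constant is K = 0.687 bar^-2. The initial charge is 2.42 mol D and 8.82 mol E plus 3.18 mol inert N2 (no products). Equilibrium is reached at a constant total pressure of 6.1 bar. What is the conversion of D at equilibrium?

Basis: 2.42 mol D initially; let X = conversion of D. Extent ξ = 2.42X.
Species balance: n_D = 2.42 − 2.42X; n_E = 8.82 − 4.84X; n_B = 2.42X; n_I = 3.18 (inert).
n_T = Σnᵢ = 14.4 − 4.84X.
y_i = n_i/n_T, p_i = y_i·P. K = p_B / (p_D p_E^2).
Equating to 0.687 bar^-2 and solving on 0 < X < 1: X = 0.843.

X = 0.843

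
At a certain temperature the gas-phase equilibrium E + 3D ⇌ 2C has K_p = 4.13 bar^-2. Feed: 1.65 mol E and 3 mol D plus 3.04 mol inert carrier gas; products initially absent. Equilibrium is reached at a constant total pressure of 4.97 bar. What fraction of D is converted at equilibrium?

X = 0.693

Basis: 3 mol D initially; let X = conversion of D. Extent ξ = X.
At extent ξ: n_E = 1.65 − X; n_D = 3 − 3X; n_C = 2X; n_I = 3.04 (inert).
n_T = Σnᵢ = 7.69 − 2X.
Mole fractions y_i = n_i/n_T; K_p = p_C^2 / (p_E p_D^3) with p_i = y_i·P.
Substituting and setting equal to 4.13 bar^-2 gives a polynomial in X; the root in (0,1) is X = 0.693.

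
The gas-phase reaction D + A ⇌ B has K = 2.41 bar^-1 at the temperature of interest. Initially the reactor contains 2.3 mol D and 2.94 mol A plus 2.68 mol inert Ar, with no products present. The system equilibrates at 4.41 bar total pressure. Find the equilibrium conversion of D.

X = 0.693

Basis: 2.3 mol D initially; let X = conversion of D. Extent ξ = 2.3X.
Species balance: n_D = 2.3 − 2.3X; n_A = 2.94 − 2.3X; n_B = 2.3X; n_I = 2.68 (inert).
Summing: n_T = 7.92 − 2.3X.
With p_i = (n_i/n_T)P, K = p_B / (p_D p_A).
Setting this equal to 2.41 bar^-1 and taking the physical root (0 < X < 1) gives X = 0.693.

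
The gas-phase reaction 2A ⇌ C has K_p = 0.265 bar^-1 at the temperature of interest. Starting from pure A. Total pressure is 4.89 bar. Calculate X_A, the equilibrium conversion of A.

Basis: 1 mol A initially; let X = conversion of A. Extent ξ = 0.5X.
Mole table: n_A = 1 − X; n_C = 0.5X.
Total moles n_T = 1 − 0.5X.
y_i = n_i/n_T, p_i = y_i·P. K_p = p_C / (p_A^2).
This yields a degree-2 equation in X; solving on (0,1), X = 0.598.

X = 0.598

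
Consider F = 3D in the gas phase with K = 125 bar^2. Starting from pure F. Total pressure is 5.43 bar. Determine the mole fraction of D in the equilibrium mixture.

Take 1 mol F as basis and let X be its fractional conversion, so ξ = X.
At extent ξ: n_F = 1 − X; n_D = 3X.
Summing: n_T = 1 + 2X.
y_i = n_i/n_T, p_i = y_i·P. K = p_D^3 / (p_F).
Setting this equal to 125 bar^2 and taking the physical root (0 < X < 1) gives X = 0.660.
Then n_D = 1.98, n_T = 2.32, so y_D = 0.853.

y_D = 0.853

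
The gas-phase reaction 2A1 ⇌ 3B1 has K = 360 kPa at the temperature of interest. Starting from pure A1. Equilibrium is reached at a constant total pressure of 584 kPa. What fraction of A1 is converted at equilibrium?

X = 0.420

Let X = conversion of A1 (basis 1 mol A1); extent of reaction ξ = 0.5X.
Species balance: n_A1 = 1 − X; n_B1 = 1.5X.
n_T = Σnᵢ = 1 + 0.5X.
y_i = n_i/n_T, p_i = y_i·P. K = p_B1^3 / (p_A1^2).
Equating to 360 kPa and solving on 0 < X < 1: X = 0.420.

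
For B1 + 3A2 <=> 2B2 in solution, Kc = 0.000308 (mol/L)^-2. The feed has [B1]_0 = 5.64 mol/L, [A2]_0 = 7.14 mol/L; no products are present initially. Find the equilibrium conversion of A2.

Let X = conversion of A2; extent ξ = 7.14X/3 mol/L.
Concentrations: [B1] = 5.64 − 2.38X; [A2] = 7.14 − 7.14X; [B2] = 4.76X.
Kc = [B2]^2 / ([B1] [A2]^3).
Setting equal to 0.000308 and solving for X on (0,1) gives X = 0.131.

X = 0.131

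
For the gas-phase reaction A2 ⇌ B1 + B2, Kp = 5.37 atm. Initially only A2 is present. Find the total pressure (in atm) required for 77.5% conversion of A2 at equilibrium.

Take 1 mol A2 as basis and let X be its fractional conversion, so ξ = X.
Mole table: n_A2 = 1 − X; n_B1 = X; n_B2 = X.
Total moles n_T = 1 + X.
Kp = p_B1 p_B2 / (p_A2) with p_i = (n_i/n_T)·P.
At X = 0.775: the mole-fraction product g(X) = Π y_i^ν_i = 1.504. Since Kp = g(X)·P^{1}, P = (Kp/g)^(1/1) = (5.37/1.504)^(1/1) = 3.57 atm.

P = 3.57 atm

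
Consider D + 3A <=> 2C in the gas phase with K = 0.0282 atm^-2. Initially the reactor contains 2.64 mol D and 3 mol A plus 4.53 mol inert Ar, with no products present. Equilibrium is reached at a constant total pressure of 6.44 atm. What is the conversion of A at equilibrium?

X = 0.276

Let X = conversion of A (basis 3 mol A); extent of reaction ξ = X.
Mole table: n_D = 2.64 − X; n_A = 3 − 3X; n_C = 2X; n_I = 4.53 (inert).
n_T = Σnᵢ = 10.2 − 2X.
y_i = n_i/n_T, p_i = y_i·P. K = p_C^2 / (p_D p_A^3).
Substituting and setting equal to 0.0282 atm^-2 gives a polynomial in X; the root in (0,1) is X = 0.276.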